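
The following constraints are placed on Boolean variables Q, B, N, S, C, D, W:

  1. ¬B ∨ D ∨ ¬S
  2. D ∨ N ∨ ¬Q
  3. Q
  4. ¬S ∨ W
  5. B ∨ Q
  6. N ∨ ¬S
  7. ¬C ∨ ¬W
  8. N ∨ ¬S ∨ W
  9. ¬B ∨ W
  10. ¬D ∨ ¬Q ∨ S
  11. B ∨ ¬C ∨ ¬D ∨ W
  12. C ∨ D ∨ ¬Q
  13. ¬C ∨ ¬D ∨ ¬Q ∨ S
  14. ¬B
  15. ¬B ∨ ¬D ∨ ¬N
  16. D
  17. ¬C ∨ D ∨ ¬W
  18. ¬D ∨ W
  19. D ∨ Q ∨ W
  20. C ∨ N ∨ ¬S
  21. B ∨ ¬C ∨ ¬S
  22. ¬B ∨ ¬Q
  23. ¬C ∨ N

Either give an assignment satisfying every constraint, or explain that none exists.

Q: True; B: False; N: True; S: True; C: False; D: True; W: True

Unit clause (Q) forces Q = True.
Unit clause (¬B) forces B = False.
Unit clause (D) forces D = True.
In (¬D ∨ W) only W is left, so W = True.
In (¬C ∨ ¬W) only ¬C is left, so C = False.
In (¬D ∨ ¬Q ∨ S) only S is left, so S = True.
In (C ∨ N ∨ ¬S) only N is left, so N = True.
All clauses satisfied.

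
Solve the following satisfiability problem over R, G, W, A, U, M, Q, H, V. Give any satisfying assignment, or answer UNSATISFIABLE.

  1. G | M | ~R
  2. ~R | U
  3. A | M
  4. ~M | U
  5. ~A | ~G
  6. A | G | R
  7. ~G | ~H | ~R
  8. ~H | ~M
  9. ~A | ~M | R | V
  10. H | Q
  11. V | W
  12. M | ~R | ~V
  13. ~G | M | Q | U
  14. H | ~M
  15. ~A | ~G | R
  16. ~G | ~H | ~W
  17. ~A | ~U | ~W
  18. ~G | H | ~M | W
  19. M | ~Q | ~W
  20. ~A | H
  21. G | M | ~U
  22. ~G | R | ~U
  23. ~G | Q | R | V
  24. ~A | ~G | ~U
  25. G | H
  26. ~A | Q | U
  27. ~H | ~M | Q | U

Set R = False.
Set G = False.
  then (A | G | R) forces A = True.
  then (~A | H) forces H = True.
  then (~H | ~M) forces M = False.
  then (G | M | ~U) forces U = False.
  then (~A | Q | U) forces Q = True.
  then (M | ~Q | ~W) forces W = False.
  then (V | W) forces V = True.
All clauses satisfied.

R = False, G = False, W = False, A = True, U = False, M = False, Q = True, H = True, V = True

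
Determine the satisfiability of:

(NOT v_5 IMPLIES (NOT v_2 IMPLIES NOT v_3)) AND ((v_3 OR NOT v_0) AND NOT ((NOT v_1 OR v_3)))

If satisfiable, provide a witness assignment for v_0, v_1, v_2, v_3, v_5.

v_0 = False, v_1 = True, v_2 = False, v_3 = False, v_5 = False

  NOT v_5 IMPLIES (NOT v_2 IMPLIES NOT v_3) = True
    NOT v_5 = True
    NOT v_2 IMPLIES NOT v_3 = True
      NOT v_2 = True
      NOT v_3 = True
  (v_3 OR NOT v_0) AND NOT ((NOT v_1 OR v_3)) = True
    v_3 OR NOT v_0 = True
      NOT v_0 = True
    NOT ((NOT v_1 OR v_3)) = True
      NOT v_1 OR v_3 = False
        NOT v_1 = False
Both conjuncts True, so the formula holds.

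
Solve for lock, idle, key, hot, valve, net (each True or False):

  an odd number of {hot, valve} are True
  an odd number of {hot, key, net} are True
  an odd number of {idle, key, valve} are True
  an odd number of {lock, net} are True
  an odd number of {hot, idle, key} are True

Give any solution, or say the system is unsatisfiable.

UNSATISFIABLE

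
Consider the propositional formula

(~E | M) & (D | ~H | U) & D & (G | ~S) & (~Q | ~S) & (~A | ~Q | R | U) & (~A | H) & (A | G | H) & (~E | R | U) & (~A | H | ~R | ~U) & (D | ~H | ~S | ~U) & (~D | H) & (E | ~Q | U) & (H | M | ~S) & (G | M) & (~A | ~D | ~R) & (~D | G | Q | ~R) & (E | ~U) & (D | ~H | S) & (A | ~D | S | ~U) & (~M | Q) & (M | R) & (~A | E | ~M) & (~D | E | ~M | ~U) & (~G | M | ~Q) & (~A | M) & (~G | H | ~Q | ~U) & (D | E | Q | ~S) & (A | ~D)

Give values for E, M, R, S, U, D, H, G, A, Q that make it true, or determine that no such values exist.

E = True; M = True; R = False; S = False; U = True; D = True; H = True; G = True; A = True; Q = True

Unit clause (D) forces D = True.
In (~D | H) only H is left, so H = True.
In (A | ~D) only A is left, so A = True.
In (~A | ~D | ~R) only ~R is left, so R = False.
In (M | R) only M is left, so M = True.
In (~A | E | ~M) only E is left, so E = True.
In (~E | R | U) only U is left, so U = True.
In (~M | Q) only Q is left, so Q = True.
In (~Q | ~S) only ~S is left, so S = False.
Set G = True.
All clauses satisfied.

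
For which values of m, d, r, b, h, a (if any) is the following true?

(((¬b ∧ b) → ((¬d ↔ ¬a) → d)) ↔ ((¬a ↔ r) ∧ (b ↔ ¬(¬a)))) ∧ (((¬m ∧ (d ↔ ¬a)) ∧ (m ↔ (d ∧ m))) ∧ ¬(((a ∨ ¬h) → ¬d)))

m=F, d=T, r=T, b=F, h=F, a=F

  ((¬b ∧ b) → ((¬d ↔ ¬a) → d)) ↔ ((¬a ↔ r) ∧ (b ↔ ¬(¬a))) = True
    (¬b ∧ b) → ((¬d ↔ ¬a) → d) = True
      ¬b ∧ b = False
        ¬b = True
      (¬d ↔ ¬a) → d = True
        ¬d ↔ ¬a = False
          ¬d = False
          ¬a = True
    (¬a ↔ r) ∧ (b ↔ ¬(¬a)) = True
      ¬a ↔ r = True
        ¬a = True
      b ↔ ¬(¬a) = True
        ¬(¬a) = False
          ¬a = True
  ((¬m ∧ (d ↔ ¬a)) ∧ (m ↔ (d ∧ m))) ∧ ¬(((a ∨ ¬h) → ¬d)) = True
    (¬m ∧ (d ↔ ¬a)) ∧ (m ↔ (d ∧ m)) = True
      ¬m ∧ (d ↔ ¬a) = True
        ¬m = True
        d ↔ ¬a = True
          ¬a = True
      m ↔ (d ∧ m) = True
        d ∧ m = False
    ¬(((a ∨ ¬h) → ¬d)) = True
      (a ∨ ¬h) → ¬d = False
        a ∨ ¬h = True
          ¬h = True
        ¬d = False
Both conjuncts True, so the formula holds.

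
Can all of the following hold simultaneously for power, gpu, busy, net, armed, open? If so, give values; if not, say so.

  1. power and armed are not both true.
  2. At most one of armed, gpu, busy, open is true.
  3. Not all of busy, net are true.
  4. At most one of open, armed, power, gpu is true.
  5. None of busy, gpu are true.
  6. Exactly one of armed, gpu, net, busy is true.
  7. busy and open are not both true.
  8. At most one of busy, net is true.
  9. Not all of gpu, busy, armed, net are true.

power = True, gpu = False, busy = False, net = True, armed = False, open = False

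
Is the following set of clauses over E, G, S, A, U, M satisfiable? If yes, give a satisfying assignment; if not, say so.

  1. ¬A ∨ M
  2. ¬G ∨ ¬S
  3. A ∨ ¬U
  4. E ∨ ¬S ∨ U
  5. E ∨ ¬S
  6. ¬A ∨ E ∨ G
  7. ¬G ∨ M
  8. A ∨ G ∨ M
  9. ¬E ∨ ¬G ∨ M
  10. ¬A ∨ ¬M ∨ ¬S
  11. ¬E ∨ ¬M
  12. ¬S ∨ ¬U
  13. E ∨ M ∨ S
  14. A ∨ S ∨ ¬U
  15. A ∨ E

Try E = True:
  (¬E ∨ ¬M) forces M = False.
  (¬A ∨ M) forces A = False.
  (A ∨ ¬U) forces U = False.
  (¬G ∨ M) forces G = False.
  clause (A ∨ G ∨ M) is falsified — backtrack.
So E = False.
  then (E ∨ ¬S) forces S = False.
  then (E ∨ M ∨ S) forces M = True.
  then (A ∨ E) forces A = True.
  then (¬A ∨ E ∨ G) forces G = True.
Set U = True.
All clauses satisfied.

E: False; G: True; S: False; A: True; U: True; M: True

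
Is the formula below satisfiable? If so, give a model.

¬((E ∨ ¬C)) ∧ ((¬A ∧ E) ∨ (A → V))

C = True, E = False, A = True, V = True

  ¬((E ∨ ¬C)) = True
    E ∨ ¬C = False
      ¬C = False
  (¬A ∧ E) ∨ (A → V) = True
    ¬A ∧ E = False
      ¬A = False
    A → V = True
Both conjuncts True, so the formula holds.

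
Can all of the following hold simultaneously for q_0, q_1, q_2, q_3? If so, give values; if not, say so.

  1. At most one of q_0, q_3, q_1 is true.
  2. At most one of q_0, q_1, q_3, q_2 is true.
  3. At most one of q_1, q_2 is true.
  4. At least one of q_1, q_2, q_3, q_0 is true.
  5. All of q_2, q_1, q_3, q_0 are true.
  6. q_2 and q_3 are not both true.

Case q_0 = True:
  (1) with q_0=T forces q_3 = False.
  Constraint (5) is violated (q_3=F) — contradiction.
Case q_0 = False:
  Constraint (5) is violated (q_0=F) — contradiction.
Both cases fail — unsatisfiable.

UNSATISFIABLE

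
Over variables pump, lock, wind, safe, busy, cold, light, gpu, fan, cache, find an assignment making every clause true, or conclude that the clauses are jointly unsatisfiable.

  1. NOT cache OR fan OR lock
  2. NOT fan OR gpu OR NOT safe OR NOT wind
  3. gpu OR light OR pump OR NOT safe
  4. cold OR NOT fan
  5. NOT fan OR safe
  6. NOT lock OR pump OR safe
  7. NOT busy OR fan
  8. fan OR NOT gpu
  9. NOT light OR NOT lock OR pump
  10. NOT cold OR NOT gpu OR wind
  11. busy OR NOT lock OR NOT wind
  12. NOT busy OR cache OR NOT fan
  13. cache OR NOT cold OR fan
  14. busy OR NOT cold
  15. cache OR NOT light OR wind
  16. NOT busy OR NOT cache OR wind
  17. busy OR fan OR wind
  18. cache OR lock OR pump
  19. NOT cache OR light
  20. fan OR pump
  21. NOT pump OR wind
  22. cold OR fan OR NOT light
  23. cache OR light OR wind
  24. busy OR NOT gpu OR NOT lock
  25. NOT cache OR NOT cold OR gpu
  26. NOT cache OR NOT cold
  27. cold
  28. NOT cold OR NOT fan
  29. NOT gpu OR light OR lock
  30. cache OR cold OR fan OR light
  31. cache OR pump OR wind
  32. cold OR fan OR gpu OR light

Case cold = True:
  (busy OR NOT cold) forces busy = True.
  (NOT busy OR fan) forces fan = True.
  Clause (NOT cold OR NOT fan) is falsified — contradiction.
Case cold = False:
  Clause (cold) is falsified — contradiction.
Both cases fail, so the formula is unsatisfiable.

Unsatisfiable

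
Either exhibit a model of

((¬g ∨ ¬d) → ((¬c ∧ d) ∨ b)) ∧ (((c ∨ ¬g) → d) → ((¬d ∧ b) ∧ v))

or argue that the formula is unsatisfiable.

c = True, v = False, g = False, b = True, d = False

  (¬g ∨ ¬d) → ((¬c ∧ d) ∨ b) = True
    ¬g ∨ ¬d = True
      ¬g = True
      ¬d = True
    (¬c ∧ d) ∨ b = True
      ¬c ∧ d = False
        ¬c = False
  ((c ∨ ¬g) → d) → ((¬d ∧ b) ∧ v) = True
    (c ∨ ¬g) → d = False
      c ∨ ¬g = True
        ¬g = True
    (¬d ∧ b) ∧ v = False
      ¬d ∧ b = True
        ¬d = True
Both conjuncts True, so the formula holds.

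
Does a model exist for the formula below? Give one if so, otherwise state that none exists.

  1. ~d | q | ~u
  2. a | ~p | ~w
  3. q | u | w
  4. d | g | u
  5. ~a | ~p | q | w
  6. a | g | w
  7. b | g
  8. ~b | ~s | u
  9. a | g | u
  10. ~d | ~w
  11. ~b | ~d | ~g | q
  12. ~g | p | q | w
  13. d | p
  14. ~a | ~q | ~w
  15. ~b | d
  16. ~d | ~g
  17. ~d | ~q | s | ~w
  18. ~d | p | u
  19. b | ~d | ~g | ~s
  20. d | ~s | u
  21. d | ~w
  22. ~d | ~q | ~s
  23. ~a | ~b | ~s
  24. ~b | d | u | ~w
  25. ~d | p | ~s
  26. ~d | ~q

Set g = True.
  then (~d | ~g) forces d = False.
  then (d | ~w) forces w = False.
  then (d | p) forces p = True.
  then (~b | d) forces b = False.
Set s = False.
Set u = False.
  then (q | u | w) forces q = True.
Set a = False.
All clauses satisfied.

g=T, d=F, s=F, u=F, b=F, a=F, w=F, q=T, p=T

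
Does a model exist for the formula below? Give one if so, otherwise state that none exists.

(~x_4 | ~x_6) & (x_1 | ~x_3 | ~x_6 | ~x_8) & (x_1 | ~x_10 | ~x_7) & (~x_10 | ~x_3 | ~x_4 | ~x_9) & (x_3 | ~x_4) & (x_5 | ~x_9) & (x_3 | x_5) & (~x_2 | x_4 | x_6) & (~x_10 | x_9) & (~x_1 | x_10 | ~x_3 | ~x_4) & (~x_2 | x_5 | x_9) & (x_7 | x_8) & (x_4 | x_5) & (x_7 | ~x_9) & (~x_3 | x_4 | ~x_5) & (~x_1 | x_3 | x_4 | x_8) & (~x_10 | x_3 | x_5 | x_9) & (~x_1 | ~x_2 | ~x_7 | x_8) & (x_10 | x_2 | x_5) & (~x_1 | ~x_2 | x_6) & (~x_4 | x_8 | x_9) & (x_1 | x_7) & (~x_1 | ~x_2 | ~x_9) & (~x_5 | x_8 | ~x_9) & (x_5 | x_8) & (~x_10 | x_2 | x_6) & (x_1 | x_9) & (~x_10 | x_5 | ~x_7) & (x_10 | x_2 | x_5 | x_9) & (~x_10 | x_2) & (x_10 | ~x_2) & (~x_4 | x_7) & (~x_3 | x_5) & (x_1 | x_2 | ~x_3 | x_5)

x_1: False, x_2: False, x_3: True, x_4: True, x_5: True, x_6: False, x_7: True, x_8: True, x_9: True, x_10: False

Set x_1 = False.
  then (x_1 | x_7) forces x_7 = True.
  then (x_1 | x_9) forces x_9 = True.
  then (x_1 | ~x_10 | ~x_7) forces x_10 = False.
  then (x_5 | ~x_9) forces x_5 = True.
  then (~x_5 | x_8 | ~x_9) forces x_8 = True.
  then (x_10 | ~x_2) forces x_2 = False.
Set x_3 = True.
  then (x_1 | ~x_3 | ~x_6 | ~x_8) forces x_6 = False.
  then (~x_3 | x_4 | ~x_5) forces x_4 = True.
All clauses satisfied.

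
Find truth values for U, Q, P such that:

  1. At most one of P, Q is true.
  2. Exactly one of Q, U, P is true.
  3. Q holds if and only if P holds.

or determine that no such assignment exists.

U = True; Q = False; P = False

  (1) {P, Q}: 0 true — at most one ✓
  (2) {Q, U, P}: 1 true — exactly one ✓
  (3) Q=F, P=F — same ✓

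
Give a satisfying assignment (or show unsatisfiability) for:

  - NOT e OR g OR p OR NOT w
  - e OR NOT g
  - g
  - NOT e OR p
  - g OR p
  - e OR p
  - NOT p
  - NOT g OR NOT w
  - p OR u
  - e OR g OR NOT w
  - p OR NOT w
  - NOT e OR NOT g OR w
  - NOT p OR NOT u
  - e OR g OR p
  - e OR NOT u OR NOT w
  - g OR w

Case p = True:
  Clause (NOT p) is falsified — contradiction.
Case p = False:
  (g) forces g = True.
  (e OR NOT g) forces e = True.
  Clause (NOT e OR p) is falsified — contradiction.
Both cases fail, so the formula is unsatisfiable.

UNSATISFIABLE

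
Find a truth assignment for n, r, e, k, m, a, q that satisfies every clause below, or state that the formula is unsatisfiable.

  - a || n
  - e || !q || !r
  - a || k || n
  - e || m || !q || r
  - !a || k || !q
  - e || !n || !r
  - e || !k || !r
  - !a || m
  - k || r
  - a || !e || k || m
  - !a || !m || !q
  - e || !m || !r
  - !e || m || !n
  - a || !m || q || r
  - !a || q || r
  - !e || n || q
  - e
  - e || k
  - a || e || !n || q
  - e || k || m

n=T; r=T; e=T; k=T; m=T; a=T; q=F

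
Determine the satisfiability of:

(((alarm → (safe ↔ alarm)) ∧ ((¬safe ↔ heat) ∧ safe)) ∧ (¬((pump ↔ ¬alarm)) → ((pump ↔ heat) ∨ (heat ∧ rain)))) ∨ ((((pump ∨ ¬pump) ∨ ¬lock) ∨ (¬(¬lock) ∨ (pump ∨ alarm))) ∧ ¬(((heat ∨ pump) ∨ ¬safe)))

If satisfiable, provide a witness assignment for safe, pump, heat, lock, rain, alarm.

safe=T; pump=F; heat=F; lock=F; rain=T; alarm=F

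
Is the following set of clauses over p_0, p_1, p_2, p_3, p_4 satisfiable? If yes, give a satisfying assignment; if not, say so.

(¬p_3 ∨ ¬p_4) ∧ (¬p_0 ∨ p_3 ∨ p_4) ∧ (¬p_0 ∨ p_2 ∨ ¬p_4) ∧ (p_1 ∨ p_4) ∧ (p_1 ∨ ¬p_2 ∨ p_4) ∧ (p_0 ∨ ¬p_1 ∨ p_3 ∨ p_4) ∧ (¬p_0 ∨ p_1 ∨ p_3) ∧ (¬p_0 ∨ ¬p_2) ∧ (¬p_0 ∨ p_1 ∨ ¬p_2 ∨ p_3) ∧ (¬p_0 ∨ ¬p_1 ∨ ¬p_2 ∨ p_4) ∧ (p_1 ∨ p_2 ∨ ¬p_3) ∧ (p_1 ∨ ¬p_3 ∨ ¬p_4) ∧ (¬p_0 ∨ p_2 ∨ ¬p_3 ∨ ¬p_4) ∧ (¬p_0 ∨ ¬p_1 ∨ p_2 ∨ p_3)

p_0=F, p_1=T, p_2=F, p_3=T, p_4=F

Set p_0 = False.
Set p_1 = True.
Set p_2 = False.
Set p_3 = True.
  then (¬p_3 ∨ ¬p_4) forces p_4 = False.
All clauses satisfied.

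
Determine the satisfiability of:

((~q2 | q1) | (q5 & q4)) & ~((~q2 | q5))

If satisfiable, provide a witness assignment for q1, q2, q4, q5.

q1 = True; q2 = True; q4 = False; q5 = False

  (~q2 | q1) | (q5 & q4) = True
    ~q2 | q1 = True
      ~q2 = False
    q5 & q4 = False
  ~((~q2 | q5)) = True
    ~q2 | q5 = False
      ~q2 = False
Both conjuncts True, so the formula holds.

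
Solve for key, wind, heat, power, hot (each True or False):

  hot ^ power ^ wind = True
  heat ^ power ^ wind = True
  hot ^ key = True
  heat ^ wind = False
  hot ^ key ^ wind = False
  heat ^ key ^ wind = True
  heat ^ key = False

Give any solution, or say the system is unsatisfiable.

Adding constraints 1, 2, 5, 6 mod 2: every variable appears an even number of times on the left, so the left side is 0.
But the right sides sum to 1 (mod 2). 0 ≠ 1 — the system is inconsistent.

Unsatisfiable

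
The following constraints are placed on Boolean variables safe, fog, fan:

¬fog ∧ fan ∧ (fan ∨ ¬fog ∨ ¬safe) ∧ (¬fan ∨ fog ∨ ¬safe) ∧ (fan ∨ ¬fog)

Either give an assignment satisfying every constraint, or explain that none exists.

Unit clause (¬fog) forces fog = False.
Unit clause (fan) forces fan = True.
In (¬fan ∨ fog ∨ ¬safe) only ¬safe is left, so safe = False.
All clauses satisfied.

safe = False, fog = False, fan = True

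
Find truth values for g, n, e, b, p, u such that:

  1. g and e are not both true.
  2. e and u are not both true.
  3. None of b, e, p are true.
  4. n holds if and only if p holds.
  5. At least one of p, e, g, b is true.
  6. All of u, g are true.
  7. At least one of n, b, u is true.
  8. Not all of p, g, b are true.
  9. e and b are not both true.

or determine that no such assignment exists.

g=T, n=F, e=F, b=F, p=F, u=T

  (1) g=T, e=F — not both ✓
  (2) e=F, u=T — not both ✓
  (3) {b, e, p}: 0 true — none ✓
  (4) n=F, p=F — same ✓
  (5) {p, e, g, b}: 1 true — at least one ✓
  (6) {u, g}: all 2 true ✓
  (7) {n, b, u}: 1 true — at least one ✓
  (8) {p, g, b}: 1/3 true — not all ✓
  (9) e=F, b=F — not both ✓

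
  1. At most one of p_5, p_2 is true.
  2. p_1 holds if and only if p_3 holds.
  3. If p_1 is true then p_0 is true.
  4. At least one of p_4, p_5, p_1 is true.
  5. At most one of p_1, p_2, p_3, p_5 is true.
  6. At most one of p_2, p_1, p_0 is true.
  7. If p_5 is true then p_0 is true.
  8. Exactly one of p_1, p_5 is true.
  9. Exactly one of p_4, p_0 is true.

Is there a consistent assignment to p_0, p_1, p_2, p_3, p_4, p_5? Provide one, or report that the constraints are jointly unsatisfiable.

p_0=T, p_1=F, p_2=F, p_3=F, p_4=F, p_5=T

  (1) {p_5, p_2}: 1 true — at most one ✓
  (2) p_1=F, p_3=F — same ✓
  (3) p_1=F ⇒ p_0: vacuous ✓
  (4) {p_4, p_5, p_1}: 1 true — at least one ✓
  (5) {p_1, p_2, p_3, p_5}: 1 true — at most one ✓
  (6) {p_2, p_1, p_0}: 1 true — at most one ✓
  (7) p_5=T ⇒ p_0: T ✓
  (8) {p_1, p_5}: 1 true — exactly one ✓
  (9) {p_4, p_0}: 1 true — exactly one ✓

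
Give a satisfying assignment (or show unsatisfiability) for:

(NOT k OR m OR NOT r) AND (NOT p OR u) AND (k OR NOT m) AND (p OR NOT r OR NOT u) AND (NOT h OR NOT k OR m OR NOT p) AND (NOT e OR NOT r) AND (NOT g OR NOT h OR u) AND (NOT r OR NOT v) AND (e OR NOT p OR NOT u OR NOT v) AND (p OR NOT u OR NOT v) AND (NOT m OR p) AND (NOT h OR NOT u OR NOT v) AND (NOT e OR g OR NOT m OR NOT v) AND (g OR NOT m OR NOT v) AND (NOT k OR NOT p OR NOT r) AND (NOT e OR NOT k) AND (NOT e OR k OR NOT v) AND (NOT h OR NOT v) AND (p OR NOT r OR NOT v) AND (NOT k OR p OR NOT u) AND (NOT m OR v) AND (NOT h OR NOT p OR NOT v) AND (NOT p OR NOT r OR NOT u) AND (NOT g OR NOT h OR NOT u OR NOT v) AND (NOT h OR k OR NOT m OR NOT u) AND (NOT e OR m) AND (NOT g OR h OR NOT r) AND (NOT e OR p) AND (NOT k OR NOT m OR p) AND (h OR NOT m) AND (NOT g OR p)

Set r = False.
Set u = True.
Set k = False.
  then (k OR NOT m) forces m = False.
  then (NOT e OR m) forces e = False.
Set h = True.
  then (NOT h OR NOT u OR NOT v) forces v = False.
Set g = True.
  then (NOT g OR p) forces p = True.
All clauses satisfied.

r=F, u=T, k=F, h=T, m=F, g=T, v=F, p=T, e=F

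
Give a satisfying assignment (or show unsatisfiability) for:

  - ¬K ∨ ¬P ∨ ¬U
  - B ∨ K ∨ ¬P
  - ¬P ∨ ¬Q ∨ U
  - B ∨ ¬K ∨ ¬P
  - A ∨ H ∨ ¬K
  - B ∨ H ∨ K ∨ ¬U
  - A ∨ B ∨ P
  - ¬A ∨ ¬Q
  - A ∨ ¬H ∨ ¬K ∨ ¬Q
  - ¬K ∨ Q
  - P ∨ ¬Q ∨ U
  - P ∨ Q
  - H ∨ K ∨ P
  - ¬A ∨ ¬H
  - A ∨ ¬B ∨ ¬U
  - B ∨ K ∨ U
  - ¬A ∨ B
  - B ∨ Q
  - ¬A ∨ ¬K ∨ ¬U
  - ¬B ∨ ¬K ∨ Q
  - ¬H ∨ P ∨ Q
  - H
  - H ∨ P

U = False; Q = False; A = False; P = True; B = True; H = True; K = False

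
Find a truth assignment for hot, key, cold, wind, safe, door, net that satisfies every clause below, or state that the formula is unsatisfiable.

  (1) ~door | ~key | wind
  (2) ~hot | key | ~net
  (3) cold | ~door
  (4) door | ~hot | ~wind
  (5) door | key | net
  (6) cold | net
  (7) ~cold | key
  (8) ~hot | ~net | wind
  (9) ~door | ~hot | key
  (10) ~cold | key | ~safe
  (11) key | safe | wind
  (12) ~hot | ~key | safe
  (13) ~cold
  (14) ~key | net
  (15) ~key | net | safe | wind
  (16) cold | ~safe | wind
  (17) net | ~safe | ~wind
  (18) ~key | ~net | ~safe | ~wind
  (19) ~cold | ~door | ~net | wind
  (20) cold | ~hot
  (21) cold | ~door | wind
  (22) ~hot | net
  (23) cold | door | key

hot=F; key=T; cold=F; wind=T; safe=F; door=F; net=T

Unit clause (~cold) forces cold = False.
In (cold | ~hot) only ~hot is left, so hot = False.
In (cold | ~door) only ~door is left, so door = False.
In (cold | net) only net is left, so net = True.
In (cold | door | key) only key is left, so key = True.
Set wind = True.
  then (~key | ~net | ~safe | ~wind) forces safe = False.
All clauses satisfied.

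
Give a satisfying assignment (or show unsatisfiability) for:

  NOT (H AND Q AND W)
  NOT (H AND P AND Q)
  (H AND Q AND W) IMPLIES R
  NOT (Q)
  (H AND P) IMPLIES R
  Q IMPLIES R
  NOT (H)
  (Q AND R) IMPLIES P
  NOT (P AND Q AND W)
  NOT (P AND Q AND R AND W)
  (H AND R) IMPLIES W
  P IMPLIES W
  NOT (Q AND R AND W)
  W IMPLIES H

Q: False, P: False, W: False, R: True, H: False

Unit clause (NOT Q) forces Q = False.
Unit clause (NOT H) forces H = False.
In (H OR NOT W) only NOT W is left, so W = False.
In (NOT P OR W) only NOT P is left, so P = False.
Set R = True.
All clauses satisfied.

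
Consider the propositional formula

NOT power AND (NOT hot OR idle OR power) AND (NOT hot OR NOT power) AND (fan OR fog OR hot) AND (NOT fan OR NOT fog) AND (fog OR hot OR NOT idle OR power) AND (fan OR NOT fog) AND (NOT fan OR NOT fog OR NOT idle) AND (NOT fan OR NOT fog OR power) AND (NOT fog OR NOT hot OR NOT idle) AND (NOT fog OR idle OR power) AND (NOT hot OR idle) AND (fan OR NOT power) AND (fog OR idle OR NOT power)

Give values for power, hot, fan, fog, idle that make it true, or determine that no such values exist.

Unit clause (NOT power) forces power = False.
Set hot = False.
Try fan = False:
  (fan OR fog OR hot) forces fog = True.
  clause (fan OR NOT fog) is falsified — backtrack.
So fan = True.
  then (NOT fan OR NOT fog) forces fog = False.
  then (fog OR hot OR NOT idle OR power) forces idle = False.
All clauses satisfied.

power = False; hot = False; fan = True; fog = False; idle = False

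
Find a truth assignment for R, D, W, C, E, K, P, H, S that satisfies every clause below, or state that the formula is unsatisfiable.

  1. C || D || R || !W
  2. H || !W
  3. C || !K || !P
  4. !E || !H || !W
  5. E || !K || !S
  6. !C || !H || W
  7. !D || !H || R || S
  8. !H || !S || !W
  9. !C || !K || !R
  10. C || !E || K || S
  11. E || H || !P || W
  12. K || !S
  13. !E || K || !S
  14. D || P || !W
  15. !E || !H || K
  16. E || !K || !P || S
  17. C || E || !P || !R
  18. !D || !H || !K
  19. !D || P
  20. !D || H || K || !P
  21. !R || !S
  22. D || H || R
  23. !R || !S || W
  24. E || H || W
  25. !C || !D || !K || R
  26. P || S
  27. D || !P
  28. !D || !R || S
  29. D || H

R: False, D: False, W: False, C: False, E: True, K: True, P: False, H: True, S: True

Try R = True:
  (!R || !S) forces S = False.
  (P || S) forces P = True.
  (D || !P) forces D = True.
  clause (!D || !R || S) is falsified — backtrack.
So R = False.
Set D = False.
  then (D || H || R) forces H = True.
  then (D || !P) forces P = False.
  then (D || P || !W) forces W = False.
  then (P || S) forces S = True.
  then (!C || !H || W) forces C = False.
  then (K || !S) forces K = True.
  then (E || !K || !S) forces E = True.
All clauses satisfied.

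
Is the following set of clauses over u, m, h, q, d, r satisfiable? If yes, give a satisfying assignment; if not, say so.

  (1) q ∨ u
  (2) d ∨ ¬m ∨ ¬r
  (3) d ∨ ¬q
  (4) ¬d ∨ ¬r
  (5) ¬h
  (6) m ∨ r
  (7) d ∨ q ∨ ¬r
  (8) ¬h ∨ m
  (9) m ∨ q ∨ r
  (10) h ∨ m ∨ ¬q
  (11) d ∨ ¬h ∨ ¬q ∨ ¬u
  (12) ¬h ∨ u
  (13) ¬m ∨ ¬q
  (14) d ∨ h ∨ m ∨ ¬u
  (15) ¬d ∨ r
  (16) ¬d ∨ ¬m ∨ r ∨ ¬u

Unit clause (¬h) forces h = False.
Try u = False:
  (q ∨ u) forces q = True.
  (d ∨ ¬q) forces d = True.
  (¬d ∨ ¬r) forces r = False.
  clause (¬d ∨ r) is falsified — backtrack.
So u = True.
Set m = True.
  then (¬m ∨ ¬q) forces q = False.
Try d = True:
  (¬d ∨ ¬r) forces r = False.
  clause (¬d ∨ r) is falsified — backtrack.
So d = False.
  then (d ∨ ¬m ∨ ¬r) forces r = False.
All clauses satisfied.

u = True; m = True; h = False; q = False; d = False; r = False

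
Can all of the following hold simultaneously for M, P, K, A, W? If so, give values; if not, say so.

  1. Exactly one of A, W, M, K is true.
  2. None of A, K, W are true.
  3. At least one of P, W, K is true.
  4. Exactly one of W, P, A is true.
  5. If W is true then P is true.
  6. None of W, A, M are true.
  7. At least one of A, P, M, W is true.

The formula is unsatisfiable.

Case M = True:
  Constraint (6) is violated (M=T) — contradiction.
Case M = False:
  (2) forces A = False.
  (2) forces K = False.
  (1) with A=F, M=F, K=F forces W = True.
  Constraint (2) is violated (W=T) — contradiction.
Both cases fail — unsatisfiable.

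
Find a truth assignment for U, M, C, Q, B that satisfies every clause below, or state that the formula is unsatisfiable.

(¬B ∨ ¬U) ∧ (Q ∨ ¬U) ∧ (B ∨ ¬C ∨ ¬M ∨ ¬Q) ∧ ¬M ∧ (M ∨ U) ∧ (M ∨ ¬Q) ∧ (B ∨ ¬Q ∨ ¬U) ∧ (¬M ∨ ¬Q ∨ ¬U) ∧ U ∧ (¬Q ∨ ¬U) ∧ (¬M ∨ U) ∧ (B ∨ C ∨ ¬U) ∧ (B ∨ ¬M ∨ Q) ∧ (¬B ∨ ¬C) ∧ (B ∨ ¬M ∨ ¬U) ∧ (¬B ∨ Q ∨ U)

Case U = True:
  (¬B ∨ ¬U) forces B = False.
  (Q ∨ ¬U) forces Q = True.
  Clause (B ∨ ¬Q ∨ ¬U) is falsified — contradiction.
Case U = False:
  Clause (U) is falsified — contradiction.
Both cases fail, so the formula is unsatisfiable.

Unsatisfiable — no assignment works.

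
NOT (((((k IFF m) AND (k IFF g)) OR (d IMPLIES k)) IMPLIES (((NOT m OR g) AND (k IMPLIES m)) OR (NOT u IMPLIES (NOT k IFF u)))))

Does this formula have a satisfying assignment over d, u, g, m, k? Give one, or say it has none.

d=F; u=F; g=F; m=T; k=F

  NOT (((((k IFF m) AND (k IFF g)) OR (d IMPLIES k)) IMPLIES (((NOT m OR g) AND (k IMPLIES m)) OR (NOT u IMPLIES (NOT k IFF u))))) = True
    (((k IFF m) AND (k IFF g)) OR (d IMPLIES k)) IMPLIES (((NOT m OR g) AND (k IMPLIES m)) OR (NOT u IMPLIES (NOT k IFF u))) = False
      ((k IFF m) AND (k IFF g)) OR (d IMPLIES k) = True
        (k IFF m) AND (k IFF g) = False
          k IFF m = False
          k IFF g = True
        d IMPLIES k = True
      ((NOT m OR g) AND (k IMPLIES m)) OR (NOT u IMPLIES (NOT k IFF u)) = False
        (NOT m OR g) AND (k IMPLIES m) = False
          NOT m OR g = False
            NOT m = False
          k IMPLIES m = True
        NOT u IMPLIES (NOT k IFF u) = False
          NOT u = True
          NOT k IFF u = False
            NOT k = True
The formula evaluates to True.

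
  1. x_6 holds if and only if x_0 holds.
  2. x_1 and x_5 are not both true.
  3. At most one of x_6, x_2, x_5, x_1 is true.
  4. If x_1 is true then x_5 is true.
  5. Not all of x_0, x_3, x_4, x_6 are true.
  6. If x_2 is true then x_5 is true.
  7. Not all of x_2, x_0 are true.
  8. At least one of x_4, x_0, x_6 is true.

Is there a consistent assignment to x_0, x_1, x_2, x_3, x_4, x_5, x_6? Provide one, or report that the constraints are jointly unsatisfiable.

x_0=T; x_1=F; x_2=F; x_3=F; x_4=T; x_5=F; x_6=T

  (1) x_6=T, x_0=T — same ✓
  (2) x_1=F, x_5=F — not both ✓
  (3) {x_6, x_2, x_5, x_1}: 1 true — at most one ✓
  (4) x_1=F ⇒ x_5: vacuous ✓
  (5) {x_0, x_3, x_4, x_6}: 3/4 true — not all ✓
  (6) x_2=F ⇒ x_5: vacuous ✓
  (7) {x_2, x_0}: 1/2 true — not all ✓
  (8) {x_4, x_0, x_6}: 3 true — at least one ✓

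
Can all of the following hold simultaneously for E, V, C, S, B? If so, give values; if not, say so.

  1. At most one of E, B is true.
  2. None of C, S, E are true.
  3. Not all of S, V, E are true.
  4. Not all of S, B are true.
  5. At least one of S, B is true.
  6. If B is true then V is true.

E = False, V = True, C = False, S = False, B = True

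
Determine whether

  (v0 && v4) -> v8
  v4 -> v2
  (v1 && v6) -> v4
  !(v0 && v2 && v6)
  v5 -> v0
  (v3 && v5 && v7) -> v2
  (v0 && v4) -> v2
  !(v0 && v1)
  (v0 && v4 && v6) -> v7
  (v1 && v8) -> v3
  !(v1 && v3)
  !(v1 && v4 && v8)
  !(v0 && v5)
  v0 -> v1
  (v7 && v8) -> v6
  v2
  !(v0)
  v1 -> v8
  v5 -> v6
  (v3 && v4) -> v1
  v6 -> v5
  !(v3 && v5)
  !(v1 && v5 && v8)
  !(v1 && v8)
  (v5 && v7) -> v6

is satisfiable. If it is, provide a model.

v0=F; v1=F; v2=T; v3=F; v4=F; v5=F; v6=F; v7=F; v8=F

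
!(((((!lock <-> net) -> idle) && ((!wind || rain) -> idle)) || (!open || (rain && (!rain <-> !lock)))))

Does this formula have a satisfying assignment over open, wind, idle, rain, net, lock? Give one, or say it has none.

open = True, wind = False, idle = False, rain = False, net = False, lock = True

  !(((((!lock <-> net) -> idle) && ((!wind || rain) -> idle)) || (!open || (rain && (!rain <-> !lock))))) = True
    (((!lock <-> net) -> idle) && ((!wind || rain) -> idle)) || (!open || (rain && (!rain <-> !lock))) = False
      ((!lock <-> net) -> idle) && ((!wind || rain) -> idle) = False
        (!lock <-> net) -> idle = False
          !lock <-> net = True
            !lock = False
        (!wind || rain) -> idle = False
          !wind || rain = True
            !wind = True
      !open || (rain && (!rain <-> !lock)) = False
        !open = False
        rain && (!rain <-> !lock) = False
          !rain <-> !lock = False
            !rain = True
            !lock = False
The formula evaluates to True.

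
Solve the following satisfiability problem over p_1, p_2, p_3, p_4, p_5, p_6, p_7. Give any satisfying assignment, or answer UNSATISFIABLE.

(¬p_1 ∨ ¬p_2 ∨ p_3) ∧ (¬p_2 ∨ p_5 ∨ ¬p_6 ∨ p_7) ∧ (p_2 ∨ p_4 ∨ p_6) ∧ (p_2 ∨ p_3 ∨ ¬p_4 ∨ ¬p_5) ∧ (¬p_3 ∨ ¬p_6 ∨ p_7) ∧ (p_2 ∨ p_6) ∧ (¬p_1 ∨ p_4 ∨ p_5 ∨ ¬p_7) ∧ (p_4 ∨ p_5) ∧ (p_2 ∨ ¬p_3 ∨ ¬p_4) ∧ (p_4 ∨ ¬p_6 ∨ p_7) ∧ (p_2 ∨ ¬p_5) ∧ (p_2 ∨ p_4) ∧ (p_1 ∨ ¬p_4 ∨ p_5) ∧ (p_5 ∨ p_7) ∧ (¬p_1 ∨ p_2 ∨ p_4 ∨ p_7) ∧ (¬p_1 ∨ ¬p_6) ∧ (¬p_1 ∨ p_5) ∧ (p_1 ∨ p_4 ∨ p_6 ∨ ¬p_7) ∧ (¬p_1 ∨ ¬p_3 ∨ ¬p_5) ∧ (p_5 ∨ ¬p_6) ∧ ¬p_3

Unit clause (¬p_3) forces p_3 = False.
Set p_1 = False.
Try p_2 = False:
  (p_2 ∨ p_6) forces p_6 = True.
  (p_2 ∨ ¬p_5) forces p_5 = False.
  clause (p_5 ∨ ¬p_6) is falsified — backtrack.
So p_2 = True.
Set p_4 = True.
  then (p_1 ∨ ¬p_4 ∨ p_5) forces p_5 = True.
Set p_6 = False.
Set p_7 = False.
All clauses satisfied.

p_1 = False, p_2 = True, p_3 = False, p_4 = True, p_5 = True, p_6 = False, p_7 = False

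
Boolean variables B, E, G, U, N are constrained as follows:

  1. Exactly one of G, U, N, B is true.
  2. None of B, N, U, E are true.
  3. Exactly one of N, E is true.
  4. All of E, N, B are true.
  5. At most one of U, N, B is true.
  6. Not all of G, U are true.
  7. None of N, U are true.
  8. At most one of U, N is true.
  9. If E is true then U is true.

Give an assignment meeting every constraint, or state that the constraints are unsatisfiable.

No satisfying assignment exists.

Case B = True:
  Constraint (2) is violated (B=T) — contradiction.
Case B = False:
  Constraint (4) is violated (B=F) — contradiction.
Both cases fail — unsatisfiable.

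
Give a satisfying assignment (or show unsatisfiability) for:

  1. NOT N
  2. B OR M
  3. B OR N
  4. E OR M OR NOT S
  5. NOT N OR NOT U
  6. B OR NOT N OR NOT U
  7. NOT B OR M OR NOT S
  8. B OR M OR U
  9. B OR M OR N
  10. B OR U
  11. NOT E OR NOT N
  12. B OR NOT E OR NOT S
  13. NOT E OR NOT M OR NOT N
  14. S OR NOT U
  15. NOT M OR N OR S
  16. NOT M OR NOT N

Unit clause (NOT N) forces N = False.
In (B OR N) only B is left, so B = True.
Set S = True.
  then (NOT B OR M OR NOT S) forces M = True.
Set E = True.
Set U = False.
All clauses satisfied.

S: True, E: True, M: True, N: False, U: False, B: True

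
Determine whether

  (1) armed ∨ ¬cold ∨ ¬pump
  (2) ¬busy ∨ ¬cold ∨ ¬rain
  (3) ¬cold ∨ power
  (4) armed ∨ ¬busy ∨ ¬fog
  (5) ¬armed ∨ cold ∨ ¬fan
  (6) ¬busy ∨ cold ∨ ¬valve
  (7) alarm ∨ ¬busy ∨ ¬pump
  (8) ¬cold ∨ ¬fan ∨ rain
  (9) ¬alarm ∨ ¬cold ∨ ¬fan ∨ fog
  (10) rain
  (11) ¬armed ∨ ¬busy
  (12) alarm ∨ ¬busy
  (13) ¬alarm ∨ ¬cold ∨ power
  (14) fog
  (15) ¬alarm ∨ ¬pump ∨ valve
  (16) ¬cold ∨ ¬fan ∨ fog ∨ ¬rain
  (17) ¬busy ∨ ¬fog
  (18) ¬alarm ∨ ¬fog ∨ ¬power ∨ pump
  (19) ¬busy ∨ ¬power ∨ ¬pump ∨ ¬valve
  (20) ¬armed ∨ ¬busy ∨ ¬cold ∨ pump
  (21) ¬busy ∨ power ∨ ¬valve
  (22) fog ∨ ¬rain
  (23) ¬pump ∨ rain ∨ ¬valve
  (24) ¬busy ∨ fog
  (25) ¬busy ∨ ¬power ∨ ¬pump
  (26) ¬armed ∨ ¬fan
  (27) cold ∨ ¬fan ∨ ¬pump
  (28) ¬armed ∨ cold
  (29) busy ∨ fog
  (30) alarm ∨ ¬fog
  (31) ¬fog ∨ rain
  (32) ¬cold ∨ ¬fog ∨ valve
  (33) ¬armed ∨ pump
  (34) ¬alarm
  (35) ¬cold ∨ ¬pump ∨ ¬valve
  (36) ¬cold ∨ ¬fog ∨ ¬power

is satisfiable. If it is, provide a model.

The formula is unsatisfiable.

Case alarm = True:
  Clause (¬alarm) is falsified — contradiction.
Case alarm = False:
  (rain) forces rain = True.
  (alarm ∨ ¬busy) forces busy = False.
  (fog) forces fog = True.
  Clause (alarm ∨ ¬fog) is falsified — contradiction.
Both cases fail, so the formula is unsatisfiable.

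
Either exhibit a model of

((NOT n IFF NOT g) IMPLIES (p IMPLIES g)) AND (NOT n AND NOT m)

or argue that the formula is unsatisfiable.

m=F, p=T, g=T, n=F

  (NOT n IFF NOT g) IMPLIES (p IMPLIES g) = True
    NOT n IFF NOT g = False
      NOT n = True
      NOT g = False
    p IMPLIES g = True
  NOT n AND NOT m = True
    NOT n = True
    NOT m = True
Both conjuncts True, so the formula holds.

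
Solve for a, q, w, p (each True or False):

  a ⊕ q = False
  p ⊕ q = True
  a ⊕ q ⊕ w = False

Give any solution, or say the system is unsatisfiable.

a=F, q=F, w=F, p=T

a ⊕ q = F ⊕ F = False ✓
p ⊕ q = T ⊕ F = True ✓
a ⊕ q ⊕ w = F ⊕ F ⊕ F = False ✓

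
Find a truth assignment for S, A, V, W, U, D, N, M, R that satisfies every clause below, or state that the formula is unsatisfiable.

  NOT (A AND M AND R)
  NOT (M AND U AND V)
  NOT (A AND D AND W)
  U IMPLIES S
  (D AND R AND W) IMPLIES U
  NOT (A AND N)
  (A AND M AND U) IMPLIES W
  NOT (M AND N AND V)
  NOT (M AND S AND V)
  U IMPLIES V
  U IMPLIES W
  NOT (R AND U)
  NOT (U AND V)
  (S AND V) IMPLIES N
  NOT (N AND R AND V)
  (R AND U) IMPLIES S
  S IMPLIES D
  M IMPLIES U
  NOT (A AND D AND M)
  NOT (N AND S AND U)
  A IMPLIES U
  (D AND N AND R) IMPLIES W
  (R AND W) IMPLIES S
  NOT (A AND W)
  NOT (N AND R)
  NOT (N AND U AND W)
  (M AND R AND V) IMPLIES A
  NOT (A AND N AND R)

Set S = False.
  then (S OR NOT U) forces U = False.
  then (NOT M OR U) forces M = False.
  then (NOT A OR U) forces A = False.
Set V = False.
Set W = True.
  then (NOT R OR S OR NOT W) forces R = False.
Set D = True.
Set N = True.
All clauses satisfied.

S: False, A: False, V: False, W: True, U: False, D: True, N: True, M: False, R: False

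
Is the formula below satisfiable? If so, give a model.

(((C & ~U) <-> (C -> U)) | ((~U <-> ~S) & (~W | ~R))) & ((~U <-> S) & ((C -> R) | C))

Case U = True: the formula simplifies to (S & (~W | ~R)) & (~S & ((C -> R) | C)).
  S = True: the conjunct ~S is False.
  S = False: the conjunct S is False.
Case U = False: the formula simplifies to ((C <-> ~C) | (~S & (~W | ~R))) & (S & ((C -> R) | C)).
  S = True: simplifies to (C <-> ~C) & ((C -> R) | C).
    C = True: the conjunct C <-> ~C becomes True <-> ~True = False.
    C = False: the conjunct C <-> ~C becomes False <-> ~False = False.
  S = False: the conjunct S is False.
Both cases fail — unsatisfiable.

The formula is unsatisfiable.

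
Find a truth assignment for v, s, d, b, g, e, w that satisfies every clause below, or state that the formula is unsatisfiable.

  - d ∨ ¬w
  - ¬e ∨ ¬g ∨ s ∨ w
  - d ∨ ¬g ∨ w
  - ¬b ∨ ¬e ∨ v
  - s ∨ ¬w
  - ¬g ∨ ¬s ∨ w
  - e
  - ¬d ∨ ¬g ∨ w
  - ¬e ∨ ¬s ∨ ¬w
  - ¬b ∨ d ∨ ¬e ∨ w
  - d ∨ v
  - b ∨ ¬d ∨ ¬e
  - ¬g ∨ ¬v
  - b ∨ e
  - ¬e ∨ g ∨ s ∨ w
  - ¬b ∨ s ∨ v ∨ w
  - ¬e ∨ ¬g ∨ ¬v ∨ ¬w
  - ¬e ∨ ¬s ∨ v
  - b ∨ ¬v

v = True, s = True, d = True, b = True, g = False, e = True, w = False

Unit clause (e) forces e = True.
Try v = False:
  (¬b ∨ ¬e ∨ v) forces b = False.
  (d ∨ v) forces d = True.
  clause (b ∨ ¬d ∨ ¬e) is falsified — backtrack.
So v = True.
  then (¬g ∨ ¬v) forces g = False.
  then (b ∨ ¬v) forces b = True.
Set s = True.
  then (¬e ∨ ¬s ∨ ¬w) forces w = False.
  then (¬b ∨ d ∨ ¬e ∨ w) forces d = True.
All clauses satisfied.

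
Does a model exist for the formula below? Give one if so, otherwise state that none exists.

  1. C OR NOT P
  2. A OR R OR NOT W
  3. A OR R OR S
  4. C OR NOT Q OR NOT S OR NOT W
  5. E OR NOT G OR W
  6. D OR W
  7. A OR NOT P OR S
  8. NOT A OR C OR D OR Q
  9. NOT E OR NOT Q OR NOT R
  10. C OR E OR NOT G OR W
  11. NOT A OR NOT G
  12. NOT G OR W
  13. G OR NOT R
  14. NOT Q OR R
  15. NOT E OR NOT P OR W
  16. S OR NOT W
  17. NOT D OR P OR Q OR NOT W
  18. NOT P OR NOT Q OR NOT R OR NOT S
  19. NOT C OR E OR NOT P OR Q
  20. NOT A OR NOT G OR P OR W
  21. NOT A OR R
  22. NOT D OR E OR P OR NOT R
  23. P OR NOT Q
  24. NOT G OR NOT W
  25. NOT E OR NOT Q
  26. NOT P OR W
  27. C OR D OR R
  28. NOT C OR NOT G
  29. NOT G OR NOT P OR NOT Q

Set D = True.
Set C = True.
  then (NOT C OR NOT G) forces G = False.
  then (G OR NOT R) forces R = False.
  then (NOT Q OR R) forces Q = False.
  then (NOT A OR R) forces A = False.
  then (A OR R OR NOT W) forces W = False.
  then (A OR R OR S) forces S = True.
  then (NOT P OR W) forces P = False.
Set E = True.
All clauses satisfied.

D=T; C=T; W=F; S=T; Q=F; E=T; G=F; A=F; P=F; R=F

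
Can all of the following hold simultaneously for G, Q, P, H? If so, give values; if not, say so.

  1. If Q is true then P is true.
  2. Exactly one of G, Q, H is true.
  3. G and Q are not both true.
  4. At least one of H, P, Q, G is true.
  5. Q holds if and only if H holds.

G=T, Q=F, P=T, H=F

  (1) Q=F ⇒ P: vacuous ✓
  (2) {G, Q, H}: 1 true — exactly one ✓
  (3) G=T, Q=F — not both ✓
  (4) {H, P, Q, G}: 2 true — at least one ✓
  (5) Q=F, H=F — same ✓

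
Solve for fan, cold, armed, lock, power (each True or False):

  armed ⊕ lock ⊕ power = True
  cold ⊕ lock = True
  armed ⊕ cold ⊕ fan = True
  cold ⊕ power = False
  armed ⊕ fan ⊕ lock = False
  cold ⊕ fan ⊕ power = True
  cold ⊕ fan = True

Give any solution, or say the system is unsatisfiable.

fan = True; cold = False; armed = False; lock = True; power = False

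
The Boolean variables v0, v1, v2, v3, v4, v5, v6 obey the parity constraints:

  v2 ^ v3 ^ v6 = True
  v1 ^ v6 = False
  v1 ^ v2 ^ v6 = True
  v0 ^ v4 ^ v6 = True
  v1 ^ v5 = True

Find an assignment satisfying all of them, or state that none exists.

v0: False, v1: True, v2: True, v3: True, v4: False, v5: False, v6: True

v2 ^ v3 ^ v6 = T ^ T ^ T = True ✓
v1 ^ v6 = T ^ T = False ✓
v1 ^ v2 ^ v6 = T ^ T ^ T = True ✓
v0 ^ v4 ^ v6 = F ^ F ^ T = True ✓
v1 ^ v5 = T ^ F = True ✓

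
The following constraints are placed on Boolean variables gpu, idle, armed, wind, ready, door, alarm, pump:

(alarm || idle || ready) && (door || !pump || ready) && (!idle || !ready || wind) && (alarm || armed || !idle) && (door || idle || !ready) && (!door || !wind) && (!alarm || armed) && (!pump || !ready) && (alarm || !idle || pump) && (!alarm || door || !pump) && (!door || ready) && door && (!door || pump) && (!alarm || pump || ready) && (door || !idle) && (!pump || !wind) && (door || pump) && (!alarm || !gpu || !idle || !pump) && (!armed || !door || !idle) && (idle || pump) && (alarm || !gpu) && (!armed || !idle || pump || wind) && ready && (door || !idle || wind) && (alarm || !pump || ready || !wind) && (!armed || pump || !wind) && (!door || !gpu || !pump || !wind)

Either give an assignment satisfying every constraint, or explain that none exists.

Case ready = True:
  (!pump || !ready) forces pump = False.
  (door) forces door = True.
  Clause (!door || pump) is falsified — contradiction.
Case ready = False:
  Clause (ready) is falsified — contradiction.
Both cases fail, so the formula is unsatisfiable.

Unsatisfiable — no assignment works.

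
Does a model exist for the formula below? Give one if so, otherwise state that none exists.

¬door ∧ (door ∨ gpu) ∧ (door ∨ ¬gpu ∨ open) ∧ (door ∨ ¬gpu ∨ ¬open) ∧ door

Case door = True:
  Clause (¬door) is falsified — contradiction.
Case door = False:
  Clause (door) is falsified — contradiction.
Both cases fail, so the formula is unsatisfiable.

Unsatisfiable — no assignment works.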